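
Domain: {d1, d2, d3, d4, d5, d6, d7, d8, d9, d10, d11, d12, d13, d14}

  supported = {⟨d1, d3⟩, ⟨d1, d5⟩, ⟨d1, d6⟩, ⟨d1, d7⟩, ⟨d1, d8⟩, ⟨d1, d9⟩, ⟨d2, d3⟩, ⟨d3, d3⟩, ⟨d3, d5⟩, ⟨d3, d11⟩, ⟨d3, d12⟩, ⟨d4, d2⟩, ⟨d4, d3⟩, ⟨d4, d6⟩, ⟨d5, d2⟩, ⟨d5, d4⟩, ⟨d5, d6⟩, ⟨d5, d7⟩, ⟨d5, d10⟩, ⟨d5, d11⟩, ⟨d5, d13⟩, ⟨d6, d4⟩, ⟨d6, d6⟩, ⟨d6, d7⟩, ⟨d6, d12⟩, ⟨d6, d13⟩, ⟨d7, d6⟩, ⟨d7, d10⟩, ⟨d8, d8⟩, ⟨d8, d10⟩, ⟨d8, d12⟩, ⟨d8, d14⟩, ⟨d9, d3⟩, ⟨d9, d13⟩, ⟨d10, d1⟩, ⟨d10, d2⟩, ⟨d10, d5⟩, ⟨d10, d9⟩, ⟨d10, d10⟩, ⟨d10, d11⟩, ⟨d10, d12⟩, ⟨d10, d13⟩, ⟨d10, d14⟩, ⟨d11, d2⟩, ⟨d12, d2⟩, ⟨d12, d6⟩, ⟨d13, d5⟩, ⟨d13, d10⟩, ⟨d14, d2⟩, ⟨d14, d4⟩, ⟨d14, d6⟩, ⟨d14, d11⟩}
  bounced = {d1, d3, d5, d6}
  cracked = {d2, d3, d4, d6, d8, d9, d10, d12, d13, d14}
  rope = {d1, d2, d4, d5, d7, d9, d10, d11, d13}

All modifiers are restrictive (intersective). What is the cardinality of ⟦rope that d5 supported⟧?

6

⟦that d5 supported⟧ = {x : ⟨d5, x⟩ ∈ ⟦supported⟧} = {d2, d4, d6, d7, d10, d11, d13}
⟦rope⟧ = {d1, d2, d4, d5, d7, d9, d10, d11, d13}
… ∩ ⟦that d5 supported⟧ = {d1, d2, d4, d5, d7, d9, d10, d11, d13} ∩ {d2, d4, d6, d7, d10, d11, d13} = {d2, d4, d7, d10, d11, d13}
⟦rope that d5 supported⟧ = {d2, d4, d7, d10, d11, d13}, so the cardinality is 6.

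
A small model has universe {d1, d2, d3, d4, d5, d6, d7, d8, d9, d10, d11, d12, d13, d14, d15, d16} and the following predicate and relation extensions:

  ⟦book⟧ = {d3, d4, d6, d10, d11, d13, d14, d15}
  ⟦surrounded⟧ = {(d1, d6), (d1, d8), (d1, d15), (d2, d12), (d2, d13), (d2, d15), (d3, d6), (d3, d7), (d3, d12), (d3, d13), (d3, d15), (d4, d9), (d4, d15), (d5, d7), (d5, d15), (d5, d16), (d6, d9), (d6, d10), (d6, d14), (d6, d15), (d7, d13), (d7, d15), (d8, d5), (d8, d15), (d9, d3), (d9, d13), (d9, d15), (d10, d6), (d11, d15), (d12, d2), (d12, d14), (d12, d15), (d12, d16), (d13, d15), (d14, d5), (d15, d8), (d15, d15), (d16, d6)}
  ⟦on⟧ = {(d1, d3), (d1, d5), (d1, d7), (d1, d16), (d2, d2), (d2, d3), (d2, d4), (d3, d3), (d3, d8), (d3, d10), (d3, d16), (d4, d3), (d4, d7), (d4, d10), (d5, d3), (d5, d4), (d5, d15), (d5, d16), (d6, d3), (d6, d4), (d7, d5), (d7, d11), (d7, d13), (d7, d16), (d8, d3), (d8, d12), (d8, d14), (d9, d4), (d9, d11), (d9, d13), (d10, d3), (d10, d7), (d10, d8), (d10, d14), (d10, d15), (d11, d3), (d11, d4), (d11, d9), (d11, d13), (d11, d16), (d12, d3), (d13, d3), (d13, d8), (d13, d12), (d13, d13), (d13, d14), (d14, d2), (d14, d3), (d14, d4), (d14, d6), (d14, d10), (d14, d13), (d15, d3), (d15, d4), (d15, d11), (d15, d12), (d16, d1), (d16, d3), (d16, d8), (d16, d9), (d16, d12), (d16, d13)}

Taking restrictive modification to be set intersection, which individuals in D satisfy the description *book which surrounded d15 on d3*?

⟦which surrounded d15⟧ = {x : ⟨x, d15⟩ ∈ ⟦surrounded⟧} = {d1, d2, d3, d4, d5, d6, d7, d8, d9, d11, d12, d13, d15}
⟦on d3⟧ = {x : ⟨x, d3⟩ ∈ ⟦on⟧} = {d1, d2, d3, d4, d5, d6, d8, d10, d11, d12, d13, d14, d15, d16}
⟦book⟧ = {d3, d4, d6, d10, d11, d13, d14, d15}
… ∩ ⟦which surrounded d15⟧ = {d3, d4, d6, d10, d11, d13, d14, d15} ∩ {d1, d2, d3, d4, d5, d6, d7, d8, d9, d11, d12, d13, d15} = {d3, d4, d6, d11, d13, d15}
… ∩ ⟦on d3⟧ = {d3, d4, d6, d11, d13, d15} ∩ {d1, d2, d3, d4, d5, d6, d8, d10, d11, d12, d13, d14, d15, d16} = {d3, d4, d6, d11, d13, d15}
So ⟦book which surrounded d15 on d3⟧ = {d3, d4, d6, d11, d13, d15}.

{d3, d4, d6, d11, d13, d15}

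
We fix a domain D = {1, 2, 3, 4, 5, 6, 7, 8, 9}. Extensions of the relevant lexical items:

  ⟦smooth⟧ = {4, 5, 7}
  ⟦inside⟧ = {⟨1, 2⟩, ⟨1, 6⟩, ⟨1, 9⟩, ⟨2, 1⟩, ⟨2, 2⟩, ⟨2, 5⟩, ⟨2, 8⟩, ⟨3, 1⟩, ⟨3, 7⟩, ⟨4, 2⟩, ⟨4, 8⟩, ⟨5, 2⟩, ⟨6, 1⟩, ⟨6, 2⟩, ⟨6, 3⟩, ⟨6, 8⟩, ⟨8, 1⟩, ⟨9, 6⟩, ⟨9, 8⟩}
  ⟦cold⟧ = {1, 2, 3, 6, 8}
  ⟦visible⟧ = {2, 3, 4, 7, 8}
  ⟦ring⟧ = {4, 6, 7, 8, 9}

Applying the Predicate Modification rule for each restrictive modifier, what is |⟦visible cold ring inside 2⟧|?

0

⟦inside 2⟧ = {x : ⟨x, 2⟩ ∈ ⟦inside⟧} = {1, 2, 4, 5, 6}
⟦ring⟧ = {4, 6, 7, 8, 9}
… ∩ ⟦inside 2⟧ = {4, 6, 7, 8, 9} ∩ {1, 2, 4, 5, 6} = {4, 6}
… ∩ ⟦visible⟧ = {4, 6} ∩ {2, 3, 4, 7, 8} = {4}
… ∩ ⟦cold⟧ = {4} ∩ {1, 2, 3, 6, 8} = ∅
⟦visible cold ring inside 2⟧ = ∅, so the cardinality is 0.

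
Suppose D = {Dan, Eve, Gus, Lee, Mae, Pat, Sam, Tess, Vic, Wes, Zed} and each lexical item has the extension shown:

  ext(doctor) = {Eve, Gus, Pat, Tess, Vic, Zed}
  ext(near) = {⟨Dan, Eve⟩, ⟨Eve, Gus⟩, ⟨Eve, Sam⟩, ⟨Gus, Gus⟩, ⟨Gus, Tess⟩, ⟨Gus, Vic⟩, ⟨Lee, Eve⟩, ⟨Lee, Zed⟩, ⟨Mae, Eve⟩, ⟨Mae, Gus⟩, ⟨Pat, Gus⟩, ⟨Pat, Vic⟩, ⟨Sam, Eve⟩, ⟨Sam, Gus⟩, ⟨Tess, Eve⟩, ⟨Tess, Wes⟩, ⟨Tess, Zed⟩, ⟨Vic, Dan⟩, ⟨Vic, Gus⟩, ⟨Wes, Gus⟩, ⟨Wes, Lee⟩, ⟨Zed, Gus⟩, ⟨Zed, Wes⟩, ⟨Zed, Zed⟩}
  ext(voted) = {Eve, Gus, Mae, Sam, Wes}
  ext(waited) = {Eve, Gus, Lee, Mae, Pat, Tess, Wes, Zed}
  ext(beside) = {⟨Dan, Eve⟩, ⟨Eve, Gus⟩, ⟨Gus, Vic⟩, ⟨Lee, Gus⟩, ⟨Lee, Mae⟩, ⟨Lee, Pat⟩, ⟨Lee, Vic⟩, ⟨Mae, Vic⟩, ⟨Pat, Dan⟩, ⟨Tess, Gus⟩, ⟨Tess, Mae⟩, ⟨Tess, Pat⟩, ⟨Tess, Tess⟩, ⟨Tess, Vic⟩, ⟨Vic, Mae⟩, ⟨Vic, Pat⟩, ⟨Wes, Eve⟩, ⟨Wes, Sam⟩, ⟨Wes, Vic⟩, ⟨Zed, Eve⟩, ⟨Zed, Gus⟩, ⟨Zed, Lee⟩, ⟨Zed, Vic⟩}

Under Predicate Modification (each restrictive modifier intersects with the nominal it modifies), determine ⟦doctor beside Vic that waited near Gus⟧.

⟦beside Vic⟧ = {x : ⟨x, Vic⟩ ∈ ⟦beside⟧} = {Gus, Lee, Mae, Tess, Wes, Zed}
⟦that waited⟧ = ⟦waited⟧ = {Eve, Gus, Lee, Mae, Pat, Tess, Wes, Zed}
⟦near Gus⟧ = {x : ⟨x, Gus⟩ ∈ ⟦near⟧} = {Eve, Gus, Mae, Pat, Sam, Vic, Wes, Zed}
⟦doctor⟧ = {Eve, Gus, Pat, Tess, Vic, Zed}
… ∩ ⟦beside Vic⟧ = {Eve, Gus, Pat, Tess, Vic, Zed} ∩ {Gus, Lee, Mae, Tess, Wes, Zed} = {Gus, Tess, Zed}
… ∩ ⟦that waited⟧ = {Gus, Tess, Zed} ∩ {Eve, Gus, Lee, Mae, Pat, Tess, Wes, Zed} = {Gus, Tess, Zed}
… ∩ ⟦near Gus⟧ = {Gus, Tess, Zed} ∩ {Eve, Gus, Mae, Pat, Sam, Vic, Wes, Zed} = {Gus, Zed}
So ⟦doctor beside Vic that waited near Gus⟧ = {Gus, Zed}.

{Gus, Zed}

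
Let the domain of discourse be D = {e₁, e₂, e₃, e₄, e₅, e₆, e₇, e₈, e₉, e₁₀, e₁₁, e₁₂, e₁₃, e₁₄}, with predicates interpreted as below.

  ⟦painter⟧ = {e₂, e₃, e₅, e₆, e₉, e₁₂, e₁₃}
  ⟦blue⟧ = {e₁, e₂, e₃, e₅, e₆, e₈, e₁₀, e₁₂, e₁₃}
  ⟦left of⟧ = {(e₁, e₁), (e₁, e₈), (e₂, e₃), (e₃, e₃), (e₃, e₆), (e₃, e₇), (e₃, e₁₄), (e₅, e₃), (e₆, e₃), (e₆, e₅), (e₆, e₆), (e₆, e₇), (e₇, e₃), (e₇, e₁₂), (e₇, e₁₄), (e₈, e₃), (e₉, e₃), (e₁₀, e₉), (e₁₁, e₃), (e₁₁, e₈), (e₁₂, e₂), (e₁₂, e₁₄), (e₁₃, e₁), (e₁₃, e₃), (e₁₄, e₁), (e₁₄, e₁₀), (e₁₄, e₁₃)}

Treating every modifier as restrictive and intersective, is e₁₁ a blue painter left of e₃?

⟦left of e₃⟧ = {x : ⟨x, e₃⟩ ∈ ⟦left of⟧} = {e₂, e₃, e₅, e₆, e₇, e₈, e₉, e₁₁, e₁₃}
⟦painter⟧ = {e₂, e₃, e₅, e₆, e₉, e₁₂, e₁₃}
… ∩ ⟦left of e₃⟧ = {e₂, e₃, e₅, e₆, e₉, e₁₂, e₁₃} ∩ {e₂, e₃, e₅, e₆, e₇, e₈, e₉, e₁₁, e₁₃} = {e₂, e₃, e₅, e₆, e₉, e₁₃}
… ∩ ⟦blue⟧ = {e₂, e₃, e₅, e₆, e₉, e₁₃} ∩ {e₁, e₂, e₃, e₅, e₆, e₈, e₁₀, e₁₂, e₁₃} = {e₂, e₃, e₅, e₆, e₁₃}
⟦blue painter left of e₃⟧ = {e₂, e₃, e₅, e₆, e₁₃}; e₁₁ ∉ this set.

no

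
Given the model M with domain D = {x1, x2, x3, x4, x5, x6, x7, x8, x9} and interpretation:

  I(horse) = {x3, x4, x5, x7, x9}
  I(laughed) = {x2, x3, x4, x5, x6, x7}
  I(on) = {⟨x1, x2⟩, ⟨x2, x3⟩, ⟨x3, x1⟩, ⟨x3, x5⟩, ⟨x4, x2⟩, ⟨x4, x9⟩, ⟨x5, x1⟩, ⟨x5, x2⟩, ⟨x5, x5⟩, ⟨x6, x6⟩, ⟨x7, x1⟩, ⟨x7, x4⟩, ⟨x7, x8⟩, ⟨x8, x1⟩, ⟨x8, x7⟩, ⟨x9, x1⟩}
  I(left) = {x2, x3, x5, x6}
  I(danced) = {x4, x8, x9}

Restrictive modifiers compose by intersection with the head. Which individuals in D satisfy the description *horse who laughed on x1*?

⟦who laughed⟧ = ⟦laughed⟧ = {x2, x3, x4, x5, x6, x7}
⟦on x1⟧ = {x : ⟨x, x1⟩ ∈ ⟦on⟧} = {x3, x5, x7, x8, x9}
⟦horse⟧ = {x3, x4, x5, x7, x9}
… ∩ ⟦who laughed⟧ = {x3, x4, x5, x7, x9} ∩ {x2, x3, x4, x5, x6, x7} = {x3, x4, x5, x7}
… ∩ ⟦on x1⟧ = {x3, x4, x5, x7} ∩ {x3, x5, x7, x8, x9} = {x3, x5, x7}
So ⟦horse who laughed on x1⟧ = {x3, x5, x7}.

{x3, x5, x7}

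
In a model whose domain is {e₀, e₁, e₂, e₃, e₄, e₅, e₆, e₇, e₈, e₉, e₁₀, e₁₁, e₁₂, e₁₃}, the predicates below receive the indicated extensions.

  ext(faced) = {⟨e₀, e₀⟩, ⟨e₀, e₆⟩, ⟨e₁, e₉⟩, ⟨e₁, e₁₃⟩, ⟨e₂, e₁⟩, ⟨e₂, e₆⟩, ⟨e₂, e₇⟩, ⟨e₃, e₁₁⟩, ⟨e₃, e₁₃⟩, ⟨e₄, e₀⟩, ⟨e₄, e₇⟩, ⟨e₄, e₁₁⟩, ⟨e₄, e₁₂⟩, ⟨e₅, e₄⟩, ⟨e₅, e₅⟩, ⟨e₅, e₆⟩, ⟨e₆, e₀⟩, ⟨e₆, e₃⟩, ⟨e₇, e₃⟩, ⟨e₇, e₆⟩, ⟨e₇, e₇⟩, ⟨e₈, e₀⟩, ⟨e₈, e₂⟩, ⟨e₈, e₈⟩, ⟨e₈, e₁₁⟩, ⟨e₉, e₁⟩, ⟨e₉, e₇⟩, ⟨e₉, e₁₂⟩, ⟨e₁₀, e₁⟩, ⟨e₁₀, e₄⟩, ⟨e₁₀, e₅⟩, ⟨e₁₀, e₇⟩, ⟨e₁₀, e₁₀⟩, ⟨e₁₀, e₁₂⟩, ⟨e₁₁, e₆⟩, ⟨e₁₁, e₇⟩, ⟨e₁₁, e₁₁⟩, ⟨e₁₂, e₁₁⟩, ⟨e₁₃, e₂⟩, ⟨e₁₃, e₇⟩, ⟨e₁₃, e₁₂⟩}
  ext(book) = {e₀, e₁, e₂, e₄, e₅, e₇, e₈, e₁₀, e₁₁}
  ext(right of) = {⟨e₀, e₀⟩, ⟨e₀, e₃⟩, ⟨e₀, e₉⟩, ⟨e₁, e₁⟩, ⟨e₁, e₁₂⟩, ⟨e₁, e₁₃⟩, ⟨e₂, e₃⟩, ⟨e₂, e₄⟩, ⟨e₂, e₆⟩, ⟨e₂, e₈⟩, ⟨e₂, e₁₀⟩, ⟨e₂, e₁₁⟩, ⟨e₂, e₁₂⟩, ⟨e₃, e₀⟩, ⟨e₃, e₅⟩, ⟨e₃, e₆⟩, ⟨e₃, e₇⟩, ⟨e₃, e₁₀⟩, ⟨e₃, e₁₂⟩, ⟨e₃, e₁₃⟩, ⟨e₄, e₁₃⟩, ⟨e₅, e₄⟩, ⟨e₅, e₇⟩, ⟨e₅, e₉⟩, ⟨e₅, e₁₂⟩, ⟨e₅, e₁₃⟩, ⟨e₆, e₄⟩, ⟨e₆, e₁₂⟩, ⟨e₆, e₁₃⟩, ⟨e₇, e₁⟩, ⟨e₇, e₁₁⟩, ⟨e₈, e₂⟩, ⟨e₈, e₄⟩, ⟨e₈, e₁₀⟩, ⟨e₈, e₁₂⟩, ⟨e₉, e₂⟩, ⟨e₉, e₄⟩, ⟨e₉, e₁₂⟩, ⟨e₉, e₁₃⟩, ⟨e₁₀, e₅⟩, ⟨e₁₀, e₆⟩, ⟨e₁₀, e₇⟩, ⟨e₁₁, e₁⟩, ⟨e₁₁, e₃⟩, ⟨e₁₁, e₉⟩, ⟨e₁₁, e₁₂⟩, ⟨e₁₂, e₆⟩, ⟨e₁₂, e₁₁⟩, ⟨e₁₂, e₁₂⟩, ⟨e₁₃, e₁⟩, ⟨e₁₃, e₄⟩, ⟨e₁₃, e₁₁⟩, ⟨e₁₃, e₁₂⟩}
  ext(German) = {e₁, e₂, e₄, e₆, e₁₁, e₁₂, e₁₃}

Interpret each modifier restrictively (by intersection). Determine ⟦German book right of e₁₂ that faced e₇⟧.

{e₂, e₁₁}

⟦right of e₁₂⟧ = {x : ⟨x, e₁₂⟩ ∈ ⟦right of⟧} = {e₁, e₂, e₃, e₅, e₆, e₈, e₉, e₁₁, e₁₂, e₁₃}
⟦that faced e₇⟧ = {x : ⟨x, e₇⟩ ∈ ⟦faced⟧} = {e₂, e₄, e₇, e₉, e₁₀, e₁₁, e₁₃}
⟦book⟧ = {e₀, e₁, e₂, e₄, e₅, e₇, e₈, e₁₀, e₁₁}
… ∩ ⟦right of e₁₂⟧ = {e₀, e₁, e₂, e₄, e₅, e₇, e₈, e₁₀, e₁₁} ∩ {e₁, e₂, e₃, e₅, e₆, e₈, e₉, e₁₁, e₁₂, e₁₃} = {e₁, e₂, e₅, e₈, e₁₁}
… ∩ ⟦that faced e₇⟧ = {e₁, e₂, e₅, e₈, e₁₁} ∩ {e₂, e₄, e₇, e₉, e₁₀, e₁₁, e₁₃} = {e₂, e₁₁}
… ∩ ⟦German⟧ = {e₂, e₁₁} ∩ {e₁, e₂, e₄, e₆, e₁₁, e₁₂, e₁₃} = {e₂, e₁₁}
So ⟦German book right of e₁₂ that faced e₇⟧ = {e₂, e₁₁}.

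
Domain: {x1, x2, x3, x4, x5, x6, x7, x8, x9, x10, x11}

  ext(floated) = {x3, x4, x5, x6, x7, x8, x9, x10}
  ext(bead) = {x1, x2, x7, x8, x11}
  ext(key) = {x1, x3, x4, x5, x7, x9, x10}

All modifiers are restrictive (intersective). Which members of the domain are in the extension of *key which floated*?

{x3, x4, x5, x7, x9, x10}

⟦which floated⟧ = ⟦floated⟧ = {x3, x4, x5, x6, x7, x8, x9, x10}
⟦key⟧ = {x1, x3, x4, x5, x7, x9, x10}
… ∩ ⟦which floated⟧ = {x1, x3, x4, x5, x7, x9, x10} ∩ {x3, x4, x5, x6, x7, x8, x9, x10} = {x3, x4, x5, x7, x9, x10}
So ⟦key which floated⟧ = {x3, x4, x5, x7, x9, x10}.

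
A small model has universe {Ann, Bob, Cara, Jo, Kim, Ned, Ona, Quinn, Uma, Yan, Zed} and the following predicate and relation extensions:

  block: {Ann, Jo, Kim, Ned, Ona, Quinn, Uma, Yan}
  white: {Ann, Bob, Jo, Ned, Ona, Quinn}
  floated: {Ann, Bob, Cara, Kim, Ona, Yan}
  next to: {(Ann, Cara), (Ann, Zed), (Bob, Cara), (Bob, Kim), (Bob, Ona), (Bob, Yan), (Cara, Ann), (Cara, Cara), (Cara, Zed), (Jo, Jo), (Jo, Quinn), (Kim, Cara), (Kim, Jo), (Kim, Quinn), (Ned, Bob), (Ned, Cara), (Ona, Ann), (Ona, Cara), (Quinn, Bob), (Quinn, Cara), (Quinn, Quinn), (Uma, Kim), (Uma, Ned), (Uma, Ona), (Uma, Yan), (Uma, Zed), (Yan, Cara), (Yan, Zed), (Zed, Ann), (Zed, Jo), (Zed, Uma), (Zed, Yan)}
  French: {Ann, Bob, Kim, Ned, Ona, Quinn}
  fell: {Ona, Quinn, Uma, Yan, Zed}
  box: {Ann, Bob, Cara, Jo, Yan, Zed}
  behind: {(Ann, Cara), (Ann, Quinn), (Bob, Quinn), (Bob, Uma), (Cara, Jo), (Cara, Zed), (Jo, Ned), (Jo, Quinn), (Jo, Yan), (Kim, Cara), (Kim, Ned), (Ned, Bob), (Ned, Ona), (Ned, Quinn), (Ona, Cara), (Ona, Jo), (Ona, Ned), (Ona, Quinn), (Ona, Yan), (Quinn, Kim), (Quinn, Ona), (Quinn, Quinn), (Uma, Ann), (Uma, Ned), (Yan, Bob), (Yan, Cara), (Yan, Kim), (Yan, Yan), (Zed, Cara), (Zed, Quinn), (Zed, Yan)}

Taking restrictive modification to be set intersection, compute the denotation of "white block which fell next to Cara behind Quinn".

{Ona, Quinn}

⟦which fell⟧ = ⟦fell⟧ = {Ona, Quinn, Uma, Yan, Zed}
⟦next to Cara⟧ = {x : ⟨x, Cara⟩ ∈ ⟦next to⟧} = {Ann, Bob, Cara, Kim, Ned, Ona, Quinn, Yan}
⟦behind Quinn⟧ = {x : ⟨x, Quinn⟩ ∈ ⟦behind⟧} = {Ann, Bob, Jo, Ned, Ona, Quinn, Zed}
⟦block⟧ = {Ann, Jo, Kim, Ned, Ona, Quinn, Uma, Yan}
… ∩ ⟦which fell⟧ = {Ann, Jo, Kim, Ned, Ona, Quinn, Uma, Yan} ∩ {Ona, Quinn, Uma, Yan, Zed} = {Ona, Quinn, Uma, Yan}
… ∩ ⟦next to Cara⟧ = {Ona, Quinn, Uma, Yan} ∩ {Ann, Bob, Cara, Kim, Ned, Ona, Quinn, Yan} = {Ona, Quinn, Yan}
… ∩ ⟦behind Quinn⟧ = {Ona, Quinn, Yan} ∩ {Ann, Bob, Jo, Ned, Ona, Quinn, Zed} = {Ona, Quinn}
… ∩ ⟦white⟧ = {Ona, Quinn} ∩ {Ann, Bob, Jo, Ned, Ona, Quinn} = {Ona, Quinn}
So ⟦white block which fell next to Cara behind Quinn⟧ = {Ona, Quinn}.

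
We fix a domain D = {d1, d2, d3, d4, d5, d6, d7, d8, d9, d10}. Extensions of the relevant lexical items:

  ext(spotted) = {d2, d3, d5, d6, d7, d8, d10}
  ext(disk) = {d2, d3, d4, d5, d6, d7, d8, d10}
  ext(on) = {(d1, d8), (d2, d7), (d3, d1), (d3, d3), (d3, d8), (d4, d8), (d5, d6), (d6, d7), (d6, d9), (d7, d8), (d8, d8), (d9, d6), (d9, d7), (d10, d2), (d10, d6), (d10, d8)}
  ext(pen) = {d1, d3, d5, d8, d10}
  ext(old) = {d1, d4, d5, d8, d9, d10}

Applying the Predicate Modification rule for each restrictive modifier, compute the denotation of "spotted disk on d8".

⟦on d8⟧ = {x : ⟨x, d8⟩ ∈ ⟦on⟧} = {d1, d3, d4, d7, d8, d10}
⟦disk⟧ = {d2, d3, d4, d5, d6, d7, d8, d10}
… ∩ ⟦on d8⟧ = {d2, d3, d4, d5, d6, d7, d8, d10} ∩ {d1, d3, d4, d7, d8, d10} = {d3, d4, d7, d8, d10}
… ∩ ⟦spotted⟧ = {d3, d4, d7, d8, d10} ∩ {d2, d3, d5, d6, d7, d8, d10} = {d3, d7, d8, d10}
So ⟦spotted disk on d8⟧ = {d3, d7, d8, d10}.

{d3, d7, d8, d10}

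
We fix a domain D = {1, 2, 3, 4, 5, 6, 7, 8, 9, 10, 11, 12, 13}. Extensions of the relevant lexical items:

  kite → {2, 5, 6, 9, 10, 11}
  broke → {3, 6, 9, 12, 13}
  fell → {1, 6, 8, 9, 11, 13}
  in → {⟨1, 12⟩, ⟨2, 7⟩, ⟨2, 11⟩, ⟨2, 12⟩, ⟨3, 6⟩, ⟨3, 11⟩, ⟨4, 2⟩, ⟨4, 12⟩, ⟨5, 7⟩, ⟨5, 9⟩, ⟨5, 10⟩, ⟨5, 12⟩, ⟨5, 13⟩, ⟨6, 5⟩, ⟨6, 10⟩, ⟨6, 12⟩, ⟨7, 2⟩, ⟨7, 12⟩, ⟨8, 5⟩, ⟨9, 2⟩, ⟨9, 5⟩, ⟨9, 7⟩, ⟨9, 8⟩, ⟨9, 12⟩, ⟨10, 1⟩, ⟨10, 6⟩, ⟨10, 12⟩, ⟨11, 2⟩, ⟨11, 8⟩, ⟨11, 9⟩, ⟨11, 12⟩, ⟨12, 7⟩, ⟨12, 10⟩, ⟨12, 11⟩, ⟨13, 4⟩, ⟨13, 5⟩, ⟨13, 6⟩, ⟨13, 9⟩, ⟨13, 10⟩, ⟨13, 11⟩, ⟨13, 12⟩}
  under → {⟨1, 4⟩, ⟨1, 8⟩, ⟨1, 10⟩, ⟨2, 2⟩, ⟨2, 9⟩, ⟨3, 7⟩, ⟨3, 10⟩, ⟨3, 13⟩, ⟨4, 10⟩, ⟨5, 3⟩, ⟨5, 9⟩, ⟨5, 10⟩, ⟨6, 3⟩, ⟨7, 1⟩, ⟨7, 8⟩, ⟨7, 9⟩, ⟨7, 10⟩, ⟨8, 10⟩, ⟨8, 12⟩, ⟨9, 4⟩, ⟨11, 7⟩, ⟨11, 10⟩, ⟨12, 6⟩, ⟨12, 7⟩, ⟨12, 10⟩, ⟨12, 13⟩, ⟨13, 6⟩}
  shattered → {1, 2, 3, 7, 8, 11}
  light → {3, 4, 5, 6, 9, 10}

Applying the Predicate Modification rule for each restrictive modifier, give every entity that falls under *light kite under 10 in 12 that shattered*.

∅

⟦under 10⟧ = {x : ⟨x, 10⟩ ∈ ⟦under⟧} = {1, 3, 4, 5, 7, 8, 11, 12}
⟦in 12⟧ = {x : ⟨x, 12⟩ ∈ ⟦in⟧} = {1, 2, 4, 5, 6, 7, 9, 10, 11, 13}
⟦that shattered⟧ = ⟦shattered⟧ = {1, 2, 3, 7, 8, 11}
⟦kite⟧ = {2, 5, 6, 9, 10, 11}
… ∩ ⟦under 10⟧ = {2, 5, 6, 9, 10, 11} ∩ {1, 3, 4, 5, 7, 8, 11, 12} = {5, 11}
… ∩ ⟦in 12⟧ = {5, 11} ∩ {1, 2, 4, 5, 6, 7, 9, 10, 11, 13} = {5, 11}
… ∩ ⟦that shattered⟧ = {5, 11} ∩ {1, 2, 3, 7, 8, 11} = {11}
… ∩ ⟦light⟧ = {11} ∩ {3, 4, 5, 6, 9, 10} = ∅
So ⟦light kite under 10 in 12 that shattered⟧ = ∅.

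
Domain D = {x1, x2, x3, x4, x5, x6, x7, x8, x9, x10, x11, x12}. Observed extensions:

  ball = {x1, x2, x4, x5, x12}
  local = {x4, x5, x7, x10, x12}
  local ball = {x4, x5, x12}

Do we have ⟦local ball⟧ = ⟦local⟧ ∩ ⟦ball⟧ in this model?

yes

⟦local⟧ ∩ ⟦ball⟧ = {x4, x5, x7, x10, x12} ∩ {x1, x2, x4, x5, x12} = {x4, x5, x12}
Observed ⟦local ball⟧ = {x4, x5, x12}.
These coincide, so the modifier is intersective here.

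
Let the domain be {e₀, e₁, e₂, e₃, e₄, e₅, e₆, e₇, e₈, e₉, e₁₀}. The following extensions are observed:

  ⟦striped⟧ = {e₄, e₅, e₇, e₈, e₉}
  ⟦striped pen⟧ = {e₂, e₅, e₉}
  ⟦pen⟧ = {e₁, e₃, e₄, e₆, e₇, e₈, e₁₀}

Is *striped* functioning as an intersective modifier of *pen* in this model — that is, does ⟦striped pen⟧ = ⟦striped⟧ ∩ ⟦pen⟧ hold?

no

⟦striped⟧ ∩ ⟦pen⟧ = {e₄, e₅, e₇, e₈, e₉} ∩ {e₁, e₃, e₄, e₆, e₇, e₈, e₁₀} = {e₄, e₇, e₈}
Observed ⟦striped pen⟧ = {e₂, e₅, e₉}.
These differ, so the modifier is not intersective in this model.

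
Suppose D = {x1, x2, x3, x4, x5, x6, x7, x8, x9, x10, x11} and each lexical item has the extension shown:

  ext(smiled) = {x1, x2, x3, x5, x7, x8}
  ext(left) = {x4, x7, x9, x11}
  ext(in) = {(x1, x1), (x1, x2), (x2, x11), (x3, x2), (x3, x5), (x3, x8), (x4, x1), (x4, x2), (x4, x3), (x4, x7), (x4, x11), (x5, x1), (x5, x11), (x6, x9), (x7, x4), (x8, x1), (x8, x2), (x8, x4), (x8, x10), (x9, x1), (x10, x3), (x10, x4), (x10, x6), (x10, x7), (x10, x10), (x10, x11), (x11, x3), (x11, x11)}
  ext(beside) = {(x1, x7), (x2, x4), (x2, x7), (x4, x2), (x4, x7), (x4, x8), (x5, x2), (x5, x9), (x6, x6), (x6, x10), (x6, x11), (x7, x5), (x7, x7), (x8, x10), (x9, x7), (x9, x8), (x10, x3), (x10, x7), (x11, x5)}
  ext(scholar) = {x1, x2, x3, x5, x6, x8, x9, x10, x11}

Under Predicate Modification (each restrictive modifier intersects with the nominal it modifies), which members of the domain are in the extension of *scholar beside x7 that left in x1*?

⟦beside x7⟧ = {x : ⟨x, x7⟩ ∈ ⟦beside⟧} = {x1, x2, x4, x7, x9, x10}
⟦that left⟧ = ⟦left⟧ = {x4, x7, x9, x11}
⟦in x1⟧ = {x : ⟨x, x1⟩ ∈ ⟦in⟧} = {x1, x4, x5, x8, x9}
⟦scholar⟧ = {x1, x2, x3, x5, x6, x8, x9, x10, x11}
… ∩ ⟦beside x7⟧ = {x1, x2, x3, x5, x6, x8, x9, x10, x11} ∩ {x1, x2, x4, x7, x9, x10} = {x1, x2, x9, x10}
… ∩ ⟦that left⟧ = {x1, x2, x9, x10} ∩ {x4, x7, x9, x11} = {x9}
… ∩ ⟦in x1⟧ = {x9} ∩ {x1, x4, x5, x8, x9} = {x9}
So ⟦scholar beside x7 that left in x1⟧ = {x9}.

{x9}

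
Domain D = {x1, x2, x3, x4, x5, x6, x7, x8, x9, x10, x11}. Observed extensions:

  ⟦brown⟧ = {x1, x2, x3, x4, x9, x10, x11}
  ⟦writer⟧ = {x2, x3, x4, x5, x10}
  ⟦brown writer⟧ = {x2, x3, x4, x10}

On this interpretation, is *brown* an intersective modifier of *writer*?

⟦brown⟧ ∩ ⟦writer⟧ = {x1, x2, x3, x4, x9, x10, x11} ∩ {x2, x3, x4, x5, x10} = {x2, x3, x4, x10}
Observed ⟦brown writer⟧ = {x2, x3, x4, x10}.
These coincide, so the modifier is intersective here.

yes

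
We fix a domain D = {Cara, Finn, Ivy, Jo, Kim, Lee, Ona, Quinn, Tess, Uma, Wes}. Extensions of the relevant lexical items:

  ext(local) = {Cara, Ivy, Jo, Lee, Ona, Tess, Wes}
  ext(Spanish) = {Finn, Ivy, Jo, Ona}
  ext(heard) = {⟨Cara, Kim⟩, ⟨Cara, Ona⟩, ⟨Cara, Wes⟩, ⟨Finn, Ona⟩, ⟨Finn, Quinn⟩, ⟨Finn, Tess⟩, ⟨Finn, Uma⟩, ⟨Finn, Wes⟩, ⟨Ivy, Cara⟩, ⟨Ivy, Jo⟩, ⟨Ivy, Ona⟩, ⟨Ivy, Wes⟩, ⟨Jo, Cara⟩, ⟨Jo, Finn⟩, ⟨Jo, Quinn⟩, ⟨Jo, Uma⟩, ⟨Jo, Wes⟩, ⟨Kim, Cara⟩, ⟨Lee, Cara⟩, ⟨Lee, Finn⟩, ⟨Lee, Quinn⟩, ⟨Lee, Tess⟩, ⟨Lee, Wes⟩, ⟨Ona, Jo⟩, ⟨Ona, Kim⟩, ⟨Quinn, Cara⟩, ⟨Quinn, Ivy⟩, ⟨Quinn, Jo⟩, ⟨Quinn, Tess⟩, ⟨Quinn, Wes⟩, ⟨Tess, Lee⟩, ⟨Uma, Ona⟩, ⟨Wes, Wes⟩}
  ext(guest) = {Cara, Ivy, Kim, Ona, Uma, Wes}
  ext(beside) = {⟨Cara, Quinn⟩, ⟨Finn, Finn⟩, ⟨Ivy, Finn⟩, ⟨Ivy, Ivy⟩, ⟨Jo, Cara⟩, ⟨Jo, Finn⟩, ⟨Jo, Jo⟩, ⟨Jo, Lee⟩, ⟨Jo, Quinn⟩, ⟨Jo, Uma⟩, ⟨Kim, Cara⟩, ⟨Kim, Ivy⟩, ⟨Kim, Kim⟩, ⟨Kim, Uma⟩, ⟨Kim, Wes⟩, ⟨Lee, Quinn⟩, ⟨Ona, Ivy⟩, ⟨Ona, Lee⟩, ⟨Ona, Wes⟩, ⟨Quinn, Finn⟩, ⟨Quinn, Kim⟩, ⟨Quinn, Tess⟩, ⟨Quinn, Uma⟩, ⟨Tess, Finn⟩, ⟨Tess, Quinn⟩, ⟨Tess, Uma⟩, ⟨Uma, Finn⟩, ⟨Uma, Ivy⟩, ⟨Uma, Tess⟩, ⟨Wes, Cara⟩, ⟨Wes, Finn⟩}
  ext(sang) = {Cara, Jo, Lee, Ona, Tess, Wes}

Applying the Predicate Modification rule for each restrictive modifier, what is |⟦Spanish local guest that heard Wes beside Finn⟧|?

⟦that heard Wes⟧ = {x : ⟨x, Wes⟩ ∈ ⟦heard⟧} = {Cara, Finn, Ivy, Jo, Lee, Quinn, Wes}
⟦beside Finn⟧ = {x : ⟨x, Finn⟩ ∈ ⟦beside⟧} = {Finn, Ivy, Jo, Quinn, Tess, Uma, Wes}
⟦guest⟧ = {Cara, Ivy, Kim, Ona, Uma, Wes}
… ∩ ⟦that heard Wes⟧ = {Cara, Ivy, Kim, Ona, Uma, Wes} ∩ {Cara, Finn, Ivy, Jo, Lee, Quinn, Wes} = {Cara, Ivy, Wes}
… ∩ ⟦beside Finn⟧ = {Cara, Ivy, Wes} ∩ {Finn, Ivy, Jo, Quinn, Tess, Uma, Wes} = {Ivy, Wes}
… ∩ ⟦Spanish⟧ = {Ivy, Wes} ∩ {Finn, Ivy, Jo, Ona} = {Ivy}
… ∩ ⟦local⟧ = {Ivy} ∩ {Cara, Ivy, Jo, Lee, Ona, Tess, Wes} = {Ivy}
⟦Spanish local guest that heard Wes beside Finn⟧ = {Ivy}, so the cardinality is 1.

1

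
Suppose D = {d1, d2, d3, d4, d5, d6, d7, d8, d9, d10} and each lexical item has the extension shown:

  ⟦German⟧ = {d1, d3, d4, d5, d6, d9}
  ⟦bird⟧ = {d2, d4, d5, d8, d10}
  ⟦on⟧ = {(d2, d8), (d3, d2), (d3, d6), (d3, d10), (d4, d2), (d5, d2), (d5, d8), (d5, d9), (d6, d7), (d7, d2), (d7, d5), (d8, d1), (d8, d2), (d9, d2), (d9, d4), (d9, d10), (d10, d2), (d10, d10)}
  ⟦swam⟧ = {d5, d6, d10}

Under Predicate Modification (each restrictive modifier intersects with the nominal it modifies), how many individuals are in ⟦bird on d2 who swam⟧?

2

⟦on d2⟧ = {x : ⟨x, d2⟩ ∈ ⟦on⟧} = {d3, d4, d5, d7, d8, d9, d10}
⟦who swam⟧ = ⟦swam⟧ = {d5, d6, d10}
⟦bird⟧ = {d2, d4, d5, d8, d10}
… ∩ ⟦on d2⟧ = {d2, d4, d5, d8, d10} ∩ {d3, d4, d5, d7, d8, d9, d10} = {d4, d5, d8, d10}
… ∩ ⟦who swam⟧ = {d4, d5, d8, d10} ∩ {d5, d6, d10} = {d5, d10}
⟦bird on d2 who swam⟧ = {d5, d10}, so the cardinality is 2.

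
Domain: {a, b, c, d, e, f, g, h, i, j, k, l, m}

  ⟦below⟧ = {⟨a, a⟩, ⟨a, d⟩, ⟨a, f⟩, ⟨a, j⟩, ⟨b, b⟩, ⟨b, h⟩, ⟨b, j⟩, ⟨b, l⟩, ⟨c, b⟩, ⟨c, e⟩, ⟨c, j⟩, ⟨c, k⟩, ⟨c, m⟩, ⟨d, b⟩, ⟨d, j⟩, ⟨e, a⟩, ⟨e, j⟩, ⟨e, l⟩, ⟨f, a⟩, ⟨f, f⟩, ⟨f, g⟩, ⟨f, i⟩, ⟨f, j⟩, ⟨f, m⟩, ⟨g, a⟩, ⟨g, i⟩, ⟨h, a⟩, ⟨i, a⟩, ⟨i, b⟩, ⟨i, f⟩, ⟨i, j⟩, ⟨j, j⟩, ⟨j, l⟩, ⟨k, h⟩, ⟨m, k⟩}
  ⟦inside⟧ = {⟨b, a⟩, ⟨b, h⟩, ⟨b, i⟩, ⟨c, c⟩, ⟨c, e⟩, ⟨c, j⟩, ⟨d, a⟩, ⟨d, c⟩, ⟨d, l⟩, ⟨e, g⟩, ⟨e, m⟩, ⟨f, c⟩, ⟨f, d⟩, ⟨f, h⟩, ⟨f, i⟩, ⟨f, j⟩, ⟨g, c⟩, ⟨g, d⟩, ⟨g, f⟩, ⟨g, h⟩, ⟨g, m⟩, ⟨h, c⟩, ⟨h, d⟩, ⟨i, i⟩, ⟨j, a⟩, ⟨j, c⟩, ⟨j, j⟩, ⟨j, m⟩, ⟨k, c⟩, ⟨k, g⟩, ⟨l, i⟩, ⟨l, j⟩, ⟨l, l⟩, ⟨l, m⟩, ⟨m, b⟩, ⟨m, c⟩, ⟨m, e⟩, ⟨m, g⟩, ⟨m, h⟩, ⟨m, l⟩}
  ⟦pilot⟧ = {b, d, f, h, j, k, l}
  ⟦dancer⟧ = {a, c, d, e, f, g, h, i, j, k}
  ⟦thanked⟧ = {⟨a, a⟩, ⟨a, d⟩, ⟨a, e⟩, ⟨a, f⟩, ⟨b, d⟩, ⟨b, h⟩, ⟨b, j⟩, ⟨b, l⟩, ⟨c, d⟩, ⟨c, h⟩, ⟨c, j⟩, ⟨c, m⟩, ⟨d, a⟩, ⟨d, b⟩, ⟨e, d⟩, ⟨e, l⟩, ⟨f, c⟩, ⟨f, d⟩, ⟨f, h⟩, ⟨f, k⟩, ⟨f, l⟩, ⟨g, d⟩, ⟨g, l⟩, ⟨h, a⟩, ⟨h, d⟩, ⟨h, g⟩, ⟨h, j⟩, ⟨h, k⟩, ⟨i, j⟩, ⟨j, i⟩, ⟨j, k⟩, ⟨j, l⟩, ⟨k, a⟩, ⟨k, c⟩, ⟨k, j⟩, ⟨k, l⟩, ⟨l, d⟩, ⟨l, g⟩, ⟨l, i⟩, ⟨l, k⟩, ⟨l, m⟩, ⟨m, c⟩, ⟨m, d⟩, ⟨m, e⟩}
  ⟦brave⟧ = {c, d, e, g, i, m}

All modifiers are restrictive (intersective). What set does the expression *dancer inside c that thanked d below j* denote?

⟦inside c⟧ = {x : ⟨x, c⟩ ∈ ⟦inside⟧} = {c, d, f, g, h, j, k, m}
⟦that thanked d⟧ = {x : ⟨x, d⟩ ∈ ⟦thanked⟧} = {a, b, c, e, f, g, h, l, m}
⟦below j⟧ = {x : ⟨x, j⟩ ∈ ⟦below⟧} = {a, b, c, d, e, f, i, j}
⟦dancer⟧ = {a, c, d, e, f, g, h, i, j, k}
… ∩ ⟦inside c⟧ = {a, c, d, e, f, g, h, i, j, k} ∩ {c, d, f, g, h, j, k, m} = {c, d, f, g, h, j, k}
… ∩ ⟦that thanked d⟧ = {c, d, f, g, h, j, k} ∩ {a, b, c, e, f, g, h, l, m} = {c, f, g, h}
… ∩ ⟦below j⟧ = {c, f, g, h} ∩ {a, b, c, d, e, f, i, j} = {c, f}
So ⟦dancer inside c that thanked d below j⟧ = {c, f}.

{c, f}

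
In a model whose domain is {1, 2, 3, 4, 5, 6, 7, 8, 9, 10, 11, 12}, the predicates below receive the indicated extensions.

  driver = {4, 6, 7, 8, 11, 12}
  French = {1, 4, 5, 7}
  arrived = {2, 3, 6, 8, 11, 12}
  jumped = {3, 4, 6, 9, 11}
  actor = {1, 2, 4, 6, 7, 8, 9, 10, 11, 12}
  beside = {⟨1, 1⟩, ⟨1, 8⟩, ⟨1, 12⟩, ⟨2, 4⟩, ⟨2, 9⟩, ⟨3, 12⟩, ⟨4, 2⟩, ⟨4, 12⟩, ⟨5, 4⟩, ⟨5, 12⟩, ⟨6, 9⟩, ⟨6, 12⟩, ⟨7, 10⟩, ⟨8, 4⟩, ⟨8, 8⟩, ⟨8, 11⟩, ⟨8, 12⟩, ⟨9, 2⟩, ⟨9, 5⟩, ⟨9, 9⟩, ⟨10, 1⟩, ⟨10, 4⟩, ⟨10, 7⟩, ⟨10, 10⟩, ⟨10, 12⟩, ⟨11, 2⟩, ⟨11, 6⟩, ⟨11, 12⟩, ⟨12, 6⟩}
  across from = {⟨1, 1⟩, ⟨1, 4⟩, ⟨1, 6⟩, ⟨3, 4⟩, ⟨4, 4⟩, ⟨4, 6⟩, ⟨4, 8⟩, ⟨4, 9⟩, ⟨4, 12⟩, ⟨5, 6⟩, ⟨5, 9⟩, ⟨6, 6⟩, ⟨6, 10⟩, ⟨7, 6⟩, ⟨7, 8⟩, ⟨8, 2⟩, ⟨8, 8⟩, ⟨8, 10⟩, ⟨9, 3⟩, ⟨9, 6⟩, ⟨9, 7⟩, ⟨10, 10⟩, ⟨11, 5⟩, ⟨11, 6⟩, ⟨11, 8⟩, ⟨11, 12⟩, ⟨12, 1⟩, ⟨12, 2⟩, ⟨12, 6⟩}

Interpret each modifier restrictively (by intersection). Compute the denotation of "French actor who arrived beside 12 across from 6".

⟦who arrived⟧ = ⟦arrived⟧ = {2, 3, 6, 8, 11, 12}
⟦beside 12⟧ = {x : ⟨x, 12⟩ ∈ ⟦beside⟧} = {1, 3, 4, 5, 6, 8, 10, 11}
⟦across from 6⟧ = {x : ⟨x, 6⟩ ∈ ⟦across from⟧} = {1, 4, 5, 6, 7, 9, 11, 12}
⟦actor⟧ = {1, 2, 4, 6, 7, 8, 9, 10, 11, 12}
… ∩ ⟦who arrived⟧ = {1, 2, 4, 6, 7, 8, 9, 10, 11, 12} ∩ {2, 3, 6, 8, 11, 12} = {2, 6, 8, 11, 12}
… ∩ ⟦beside 12⟧ = {2, 6, 8, 11, 12} ∩ {1, 3, 4, 5, 6, 8, 10, 11} = {6, 8, 11}
… ∩ ⟦across from 6⟧ = {6, 8, 11} ∩ {1, 4, 5, 6, 7, 9, 11, 12} = {6, 11}
… ∩ ⟦French⟧ = {6, 11} ∩ {1, 4, 5, 7} = ∅
So ⟦French actor who arrived beside 12 across from 6⟧ = ∅.

∅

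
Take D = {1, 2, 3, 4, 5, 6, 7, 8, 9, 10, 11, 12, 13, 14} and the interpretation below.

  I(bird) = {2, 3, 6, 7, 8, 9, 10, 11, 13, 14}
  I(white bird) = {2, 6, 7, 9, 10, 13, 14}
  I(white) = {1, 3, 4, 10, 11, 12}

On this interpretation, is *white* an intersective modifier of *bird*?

⟦white⟧ ∩ ⟦bird⟧ = {1, 3, 4, 10, 11, 12} ∩ {2, 3, 6, 7, 8, 9, 10, 11, 13, 14} = {3, 10, 11}
Observed ⟦white bird⟧ = {2, 6, 7, 9, 10, 13, 14}.
These differ, so the modifier is not intersective in this model.

no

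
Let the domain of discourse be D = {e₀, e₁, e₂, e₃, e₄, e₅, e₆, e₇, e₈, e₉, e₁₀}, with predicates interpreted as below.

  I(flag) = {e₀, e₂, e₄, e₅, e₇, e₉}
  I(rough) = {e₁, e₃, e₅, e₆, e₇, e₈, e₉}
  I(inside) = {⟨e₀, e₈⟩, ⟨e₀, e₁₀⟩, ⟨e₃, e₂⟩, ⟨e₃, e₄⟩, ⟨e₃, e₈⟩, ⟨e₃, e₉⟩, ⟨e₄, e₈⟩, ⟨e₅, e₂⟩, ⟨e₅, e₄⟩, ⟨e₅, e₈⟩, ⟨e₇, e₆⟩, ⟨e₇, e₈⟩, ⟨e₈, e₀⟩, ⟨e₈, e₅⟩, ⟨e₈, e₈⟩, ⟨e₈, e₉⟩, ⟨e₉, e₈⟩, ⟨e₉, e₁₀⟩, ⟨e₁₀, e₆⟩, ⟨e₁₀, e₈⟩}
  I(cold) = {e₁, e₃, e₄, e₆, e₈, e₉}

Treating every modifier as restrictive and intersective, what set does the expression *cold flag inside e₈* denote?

⟦inside e₈⟧ = {x : ⟨x, e₈⟩ ∈ ⟦inside⟧} = {e₀, e₃, e₄, e₅, e₇, e₈, e₉, e₁₀}
⟦flag⟧ = {e₀, e₂, e₄, e₅, e₇, e₉}
… ∩ ⟦inside e₈⟧ = {e₀, e₂, e₄, e₅, e₇, e₉} ∩ {e₀, e₃, e₄, e₅, e₇, e₈, e₉, e₁₀} = {e₀, e₄, e₅, e₇, e₉}
… ∩ ⟦cold⟧ = {e₀, e₄, e₅, e₇, e₉} ∩ {e₁, e₃, e₄, e₆, e₈, e₉} = {e₄, e₉}
So ⟦cold flag inside e₈⟧ = {e₄, e₉}.

{e₄, e₉}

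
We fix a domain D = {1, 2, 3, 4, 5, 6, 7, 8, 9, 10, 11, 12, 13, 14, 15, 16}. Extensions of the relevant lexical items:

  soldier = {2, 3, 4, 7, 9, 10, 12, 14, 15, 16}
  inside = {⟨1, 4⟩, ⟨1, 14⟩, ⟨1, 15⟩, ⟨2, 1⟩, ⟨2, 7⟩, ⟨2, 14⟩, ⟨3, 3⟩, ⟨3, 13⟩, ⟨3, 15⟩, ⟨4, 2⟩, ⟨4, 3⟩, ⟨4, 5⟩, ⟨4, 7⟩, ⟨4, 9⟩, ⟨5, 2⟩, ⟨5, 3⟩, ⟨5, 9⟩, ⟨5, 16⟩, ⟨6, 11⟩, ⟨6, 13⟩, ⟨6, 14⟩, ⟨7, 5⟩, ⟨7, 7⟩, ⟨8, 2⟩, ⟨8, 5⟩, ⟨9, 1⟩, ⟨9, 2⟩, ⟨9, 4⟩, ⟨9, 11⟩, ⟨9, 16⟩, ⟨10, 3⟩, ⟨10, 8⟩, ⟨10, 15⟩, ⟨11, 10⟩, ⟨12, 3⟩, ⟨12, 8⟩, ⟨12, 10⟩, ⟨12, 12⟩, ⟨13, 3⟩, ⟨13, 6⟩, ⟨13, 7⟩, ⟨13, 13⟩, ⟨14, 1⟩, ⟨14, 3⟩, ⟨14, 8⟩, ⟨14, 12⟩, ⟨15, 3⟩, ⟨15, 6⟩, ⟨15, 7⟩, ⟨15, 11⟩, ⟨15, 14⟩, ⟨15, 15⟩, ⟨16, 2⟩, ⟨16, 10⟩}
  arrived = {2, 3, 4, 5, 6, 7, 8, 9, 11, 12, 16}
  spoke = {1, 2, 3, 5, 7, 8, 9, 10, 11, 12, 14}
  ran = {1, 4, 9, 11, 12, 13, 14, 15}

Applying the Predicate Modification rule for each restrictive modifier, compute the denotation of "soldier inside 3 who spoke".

⟦inside 3⟧ = {x : ⟨x, 3⟩ ∈ ⟦inside⟧} = {3, 4, 5, 10, 12, 13, 14, 15}
⟦who spoke⟧ = ⟦spoke⟧ = {1, 2, 3, 5, 7, 8, 9, 10, 11, 12, 14}
⟦soldier⟧ = {2, 3, 4, 7, 9, 10, 12, 14, 15, 16}
… ∩ ⟦inside 3⟧ = {2, 3, 4, 7, 9, 10, 12, 14, 15, 16} ∩ {3, 4, 5, 10, 12, 13, 14, 15} = {3, 4, 10, 12, 14, 15}
… ∩ ⟦who spoke⟧ = {3, 4, 10, 12, 14, 15} ∩ {1, 2, 3, 5, 7, 8, 9, 10, 11, 12, 14} = {3, 10, 12, 14}
So ⟦soldier inside 3 who spoke⟧ = {3, 10, 12, 14}.

{3, 10, 12, 14}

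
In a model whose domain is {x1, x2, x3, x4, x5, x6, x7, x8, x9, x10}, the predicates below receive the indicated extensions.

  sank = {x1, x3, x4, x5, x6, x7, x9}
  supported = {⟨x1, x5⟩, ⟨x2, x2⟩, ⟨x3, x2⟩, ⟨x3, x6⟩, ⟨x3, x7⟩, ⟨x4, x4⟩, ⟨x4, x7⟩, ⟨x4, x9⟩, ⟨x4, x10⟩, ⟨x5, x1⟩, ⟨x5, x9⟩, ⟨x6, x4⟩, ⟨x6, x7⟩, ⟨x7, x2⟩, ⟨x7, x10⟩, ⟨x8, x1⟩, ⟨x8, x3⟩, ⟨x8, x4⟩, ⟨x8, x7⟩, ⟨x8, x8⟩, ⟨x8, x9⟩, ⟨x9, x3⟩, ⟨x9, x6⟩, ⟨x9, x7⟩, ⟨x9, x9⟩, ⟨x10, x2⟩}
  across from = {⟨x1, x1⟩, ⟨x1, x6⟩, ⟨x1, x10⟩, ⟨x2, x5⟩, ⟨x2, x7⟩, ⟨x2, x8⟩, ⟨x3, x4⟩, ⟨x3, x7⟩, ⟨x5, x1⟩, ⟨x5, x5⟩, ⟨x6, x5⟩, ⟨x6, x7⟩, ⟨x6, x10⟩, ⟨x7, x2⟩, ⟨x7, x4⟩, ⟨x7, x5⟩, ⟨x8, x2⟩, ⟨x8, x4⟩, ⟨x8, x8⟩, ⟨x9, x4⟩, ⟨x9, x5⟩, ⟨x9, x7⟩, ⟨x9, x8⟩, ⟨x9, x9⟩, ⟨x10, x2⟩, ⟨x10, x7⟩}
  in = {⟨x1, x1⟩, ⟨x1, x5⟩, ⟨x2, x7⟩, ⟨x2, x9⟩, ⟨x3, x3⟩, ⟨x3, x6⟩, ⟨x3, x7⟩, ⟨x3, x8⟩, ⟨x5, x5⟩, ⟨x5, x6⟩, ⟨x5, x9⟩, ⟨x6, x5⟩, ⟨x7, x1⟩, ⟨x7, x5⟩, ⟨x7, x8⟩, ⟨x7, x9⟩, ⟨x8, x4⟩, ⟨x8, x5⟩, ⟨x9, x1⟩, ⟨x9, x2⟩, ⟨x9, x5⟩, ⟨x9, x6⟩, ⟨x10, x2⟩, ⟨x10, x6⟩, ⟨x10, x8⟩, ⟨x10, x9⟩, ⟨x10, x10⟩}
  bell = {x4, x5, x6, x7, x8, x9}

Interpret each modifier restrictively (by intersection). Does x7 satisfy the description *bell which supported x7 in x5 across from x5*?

⟦which supported x7⟧ = {x : ⟨x, x7⟩ ∈ ⟦supported⟧} = {x3, x4, x6, x8, x9}
⟦in x5⟧ = {x : ⟨x, x5⟩ ∈ ⟦in⟧} = {x1, x5, x6, x7, x8, x9}
⟦across from x5⟧ = {x : ⟨x, x5⟩ ∈ ⟦across from⟧} = {x2, x5, x6, x7, x9}
⟦bell⟧ = {x4, x5, x6, x7, x8, x9}
… ∩ ⟦which supported x7⟧ = {x4, x5, x6, x7, x8, x9} ∩ {x3, x4, x6, x8, x9} = {x4, x6, x8, x9}
… ∩ ⟦in x5⟧ = {x4, x6, x8, x9} ∩ {x1, x5, x6, x7, x8, x9} = {x6, x8, x9}
… ∩ ⟦across from x5⟧ = {x6, x8, x9} ∩ {x2, x5, x6, x7, x9} = {x6, x9}
⟦bell which supported x7 in x5 across from x5⟧ = {x6, x9}; x7 ∉ this set.

no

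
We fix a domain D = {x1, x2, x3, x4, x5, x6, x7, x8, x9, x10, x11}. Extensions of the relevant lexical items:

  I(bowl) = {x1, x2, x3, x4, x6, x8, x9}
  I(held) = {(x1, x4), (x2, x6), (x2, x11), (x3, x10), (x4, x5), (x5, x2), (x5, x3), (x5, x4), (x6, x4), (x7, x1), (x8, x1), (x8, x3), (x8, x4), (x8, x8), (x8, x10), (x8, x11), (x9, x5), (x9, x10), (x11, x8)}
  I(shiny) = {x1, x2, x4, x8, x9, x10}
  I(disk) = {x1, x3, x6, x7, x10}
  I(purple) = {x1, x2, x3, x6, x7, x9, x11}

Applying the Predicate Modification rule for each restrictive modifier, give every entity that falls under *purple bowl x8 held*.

{x1, x3}

⟦x8 held⟧ = {x : ⟨x8, x⟩ ∈ ⟦held⟧} = {x1, x3, x4, x8, x10, x11}
⟦bowl⟧ = {x1, x2, x3, x4, x6, x8, x9}
… ∩ ⟦x8 held⟧ = {x1, x2, x3, x4, x6, x8, x9} ∩ {x1, x3, x4, x8, x10, x11} = {x1, x3, x4, x8}
… ∩ ⟦purple⟧ = {x1, x3, x4, x8} ∩ {x1, x2, x3, x6, x7, x9, x11} = {x1, x3}
So ⟦purple bowl x8 held⟧ = {x1, x3}.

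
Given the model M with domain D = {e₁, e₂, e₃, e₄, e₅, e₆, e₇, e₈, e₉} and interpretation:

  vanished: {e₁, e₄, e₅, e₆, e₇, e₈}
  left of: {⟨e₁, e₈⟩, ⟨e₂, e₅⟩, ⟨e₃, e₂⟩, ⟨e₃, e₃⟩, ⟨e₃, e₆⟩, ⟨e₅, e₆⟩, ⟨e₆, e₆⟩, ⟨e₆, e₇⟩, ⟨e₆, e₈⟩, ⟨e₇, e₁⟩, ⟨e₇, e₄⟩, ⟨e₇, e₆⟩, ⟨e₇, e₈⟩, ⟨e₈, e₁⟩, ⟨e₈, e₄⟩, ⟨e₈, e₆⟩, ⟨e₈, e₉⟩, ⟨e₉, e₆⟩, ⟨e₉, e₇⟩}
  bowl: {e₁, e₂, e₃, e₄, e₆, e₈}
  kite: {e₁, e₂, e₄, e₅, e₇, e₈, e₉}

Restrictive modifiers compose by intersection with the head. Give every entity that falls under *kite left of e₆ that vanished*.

{e₅, e₇, e₈}

⟦left of e₆⟧ = {x : ⟨x, e₆⟩ ∈ ⟦left of⟧} = {e₃, e₅, e₆, e₇, e₈, e₉}
⟦that vanished⟧ = ⟦vanished⟧ = {e₁, e₄, e₅, e₆, e₇, e₈}
⟦kite⟧ = {e₁, e₂, e₄, e₅, e₇, e₈, e₉}
… ∩ ⟦left of e₆⟧ = {e₁, e₂, e₄, e₅, e₇, e₈, e₉} ∩ {e₃, e₅, e₆, e₇, e₈, e₉} = {e₅, e₇, e₈, e₉}
… ∩ ⟦that vanished⟧ = {e₅, e₇, e₈, e₉} ∩ {e₁, e₄, e₅, e₆, e₇, e₈} = {e₅, e₇, e₈}
So ⟦kite left of e₆ that vanished⟧ = {e₅, e₇, e₈}.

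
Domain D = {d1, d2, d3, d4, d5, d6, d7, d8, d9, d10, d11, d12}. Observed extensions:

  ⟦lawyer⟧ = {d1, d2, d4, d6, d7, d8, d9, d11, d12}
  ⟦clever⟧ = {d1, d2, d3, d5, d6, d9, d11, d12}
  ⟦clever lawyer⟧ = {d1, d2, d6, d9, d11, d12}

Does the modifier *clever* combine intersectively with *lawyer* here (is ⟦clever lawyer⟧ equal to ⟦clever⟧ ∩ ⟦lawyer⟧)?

⟦clever⟧ ∩ ⟦lawyer⟧ = {d1, d2, d3, d5, d6, d9, d11, d12} ∩ {d1, d2, d4, d6, d7, d8, d9, d11, d12} = {d1, d2, d6, d9, d11, d12}
Observed ⟦clever lawyer⟧ = {d1, d2, d6, d9, d11, d12}.
These coincide, so the modifier is intersective here.

yes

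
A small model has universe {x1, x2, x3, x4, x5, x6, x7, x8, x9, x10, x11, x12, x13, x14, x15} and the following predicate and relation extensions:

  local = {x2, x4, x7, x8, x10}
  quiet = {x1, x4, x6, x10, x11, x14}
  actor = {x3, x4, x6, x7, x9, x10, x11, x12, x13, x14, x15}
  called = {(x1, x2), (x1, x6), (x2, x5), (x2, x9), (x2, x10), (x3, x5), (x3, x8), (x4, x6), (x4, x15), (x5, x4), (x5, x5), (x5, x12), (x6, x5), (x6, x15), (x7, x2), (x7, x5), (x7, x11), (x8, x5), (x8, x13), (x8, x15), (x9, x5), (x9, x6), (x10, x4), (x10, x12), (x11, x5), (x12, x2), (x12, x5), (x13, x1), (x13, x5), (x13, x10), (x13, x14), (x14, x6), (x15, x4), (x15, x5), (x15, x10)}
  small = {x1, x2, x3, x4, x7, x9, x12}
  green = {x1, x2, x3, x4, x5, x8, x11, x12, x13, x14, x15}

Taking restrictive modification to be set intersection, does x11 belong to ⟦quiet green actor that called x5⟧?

yes

⟦that called x5⟧ = {x : ⟨x, x5⟩ ∈ ⟦called⟧} = {x2, x3, x5, x6, x7, x8, x9, x11, x12, x13, x15}
⟦actor⟧ = {x3, x4, x6, x7, x9, x10, x11, x12, x13, x14, x15}
… ∩ ⟦that called x5⟧ = {x3, x4, x6, x7, x9, x10, x11, x12, x13, x14, x15} ∩ {x2, x3, x5, x6, x7, x8, x9, x11, x12, x13, x15} = {x3, x6, x7, x9, x11, x12, x13, x15}
… ∩ ⟦quiet⟧ = {x3, x6, x7, x9, x11, x12, x13, x15} ∩ {x1, x4, x6, x10, x11, x14} = {x6, x11}
… ∩ ⟦green⟧ = {x6, x11} ∩ {x1, x2, x3, x4, x5, x8, x11, x12, x13, x14, x15} = {x11}
⟦quiet green actor that called x5⟧ = {x11}; x11 ∈ this set.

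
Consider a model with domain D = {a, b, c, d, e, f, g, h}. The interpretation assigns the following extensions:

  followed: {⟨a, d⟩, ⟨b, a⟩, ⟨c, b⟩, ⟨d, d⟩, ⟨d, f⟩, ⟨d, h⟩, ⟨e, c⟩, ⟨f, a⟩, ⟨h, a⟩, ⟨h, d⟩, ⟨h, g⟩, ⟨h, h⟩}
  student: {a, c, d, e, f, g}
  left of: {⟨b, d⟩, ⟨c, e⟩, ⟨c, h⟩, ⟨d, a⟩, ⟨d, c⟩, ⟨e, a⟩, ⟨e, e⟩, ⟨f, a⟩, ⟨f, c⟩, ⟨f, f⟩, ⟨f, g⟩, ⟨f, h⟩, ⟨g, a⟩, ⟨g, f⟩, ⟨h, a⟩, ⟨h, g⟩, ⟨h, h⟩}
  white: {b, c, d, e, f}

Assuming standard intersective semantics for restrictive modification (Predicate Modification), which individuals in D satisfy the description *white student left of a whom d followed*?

{d, f}

⟦left of a⟧ = {x : ⟨x, a⟩ ∈ ⟦left of⟧} = {d, e, f, g, h}
⟦whom d followed⟧ = {x : ⟨d, x⟩ ∈ ⟦followed⟧} = {d, f, h}
⟦student⟧ = {a, c, d, e, f, g}
… ∩ ⟦left of a⟧ = {a, c, d, e, f, g} ∩ {d, e, f, g, h} = {d, e, f, g}
… ∩ ⟦whom d followed⟧ = {d, e, f, g} ∩ {d, f, h} = {d, f}
… ∩ ⟦white⟧ = {d, f} ∩ {b, c, d, e, f} = {d, f}
So ⟦white student left of a whom d followed⟧ = {d, f}.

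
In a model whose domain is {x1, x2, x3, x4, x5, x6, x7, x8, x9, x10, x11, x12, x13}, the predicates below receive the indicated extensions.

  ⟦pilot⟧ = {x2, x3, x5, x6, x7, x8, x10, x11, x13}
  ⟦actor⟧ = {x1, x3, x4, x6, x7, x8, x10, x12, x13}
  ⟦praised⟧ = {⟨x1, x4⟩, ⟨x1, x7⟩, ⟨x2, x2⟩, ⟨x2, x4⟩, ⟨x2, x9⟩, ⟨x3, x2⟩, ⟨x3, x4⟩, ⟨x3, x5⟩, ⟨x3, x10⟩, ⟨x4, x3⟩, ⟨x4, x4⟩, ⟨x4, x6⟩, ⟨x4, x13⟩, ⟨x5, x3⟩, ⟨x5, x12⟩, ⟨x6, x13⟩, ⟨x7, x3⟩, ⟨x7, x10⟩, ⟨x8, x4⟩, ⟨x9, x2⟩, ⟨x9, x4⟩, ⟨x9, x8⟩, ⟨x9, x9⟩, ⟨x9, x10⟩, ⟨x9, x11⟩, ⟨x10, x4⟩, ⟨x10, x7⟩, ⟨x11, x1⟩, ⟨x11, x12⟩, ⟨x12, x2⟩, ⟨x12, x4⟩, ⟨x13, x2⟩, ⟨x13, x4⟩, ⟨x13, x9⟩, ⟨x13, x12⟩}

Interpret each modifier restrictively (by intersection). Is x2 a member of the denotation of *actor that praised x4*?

⟦that praised x4⟧ = {x : ⟨x, x4⟩ ∈ ⟦praised⟧} = {x1, x2, x3, x4, x8, x9, x10, x12, x13}
⟦actor⟧ = {x1, x3, x4, x6, x7, x8, x10, x12, x13}
… ∩ ⟦that praised x4⟧ = {x1, x3, x4, x6, x7, x8, x10, x12, x13} ∩ {x1, x2, x3, x4, x8, x9, x10, x12, x13} = {x1, x3, x4, x8, x10, x12, x13}
⟦actor that praised x4⟧ = {x1, x3, x4, x8, x10, x12, x13}; x2 ∉ this set.

no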